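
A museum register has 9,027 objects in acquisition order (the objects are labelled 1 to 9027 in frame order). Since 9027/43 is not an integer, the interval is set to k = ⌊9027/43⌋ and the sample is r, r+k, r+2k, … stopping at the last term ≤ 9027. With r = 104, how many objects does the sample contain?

k = ⌊9027/43⌋ = 209
Achieved size = ⌊(9027 − 104)/209⌋ + 1 = ⌊8923/209⌋ + 1 = 42 + 1 = 43
(last selection: 104 + 42×209 = 8882 ≤ 9027; next would be 9091 > 9027)

43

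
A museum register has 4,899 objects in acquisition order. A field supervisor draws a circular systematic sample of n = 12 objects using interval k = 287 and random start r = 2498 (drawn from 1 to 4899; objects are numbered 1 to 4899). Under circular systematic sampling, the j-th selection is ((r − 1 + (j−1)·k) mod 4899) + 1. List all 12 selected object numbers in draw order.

2498, 2785, 3072, 3359, 3646, 3933, 4220, 4507, 4794, 182, 469, 756

Selection 1: 2498
Selection 2: 2498 + 287 = 2785
Selection 3: 2785 + 287 = 3072
Selection 4: 3072 + 287 = 3359
Selection 5: 3359 + 287 = 3646
Selection 6: 3646 + 287 = 3933
Selection 7: 3933 + 287 = 4220
Selection 8: 4220 + 287 = 4507
Selection 9: 4507 + 287 = 4794
Selection 10: 4794 + 287 = 5081 → 5081 − 4899 = 182
Selection 11: 182 + 287 = 469
Selection 12: 469 + 287 = 756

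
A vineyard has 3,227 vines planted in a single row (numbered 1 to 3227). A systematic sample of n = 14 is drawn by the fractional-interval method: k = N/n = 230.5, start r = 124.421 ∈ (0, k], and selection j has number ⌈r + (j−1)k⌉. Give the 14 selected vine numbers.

j=1: r + 0k = 124.421 → ⌈·⌉ = 125
j=2: r + 1k = 354.921 → ⌈·⌉ = 355
j=3: r + 2k = 585.421 → ⌈·⌉ = 586
j=4: r + 3k = 815.921 → ⌈·⌉ = 816
j=5: r + 4k = 1046.421 → ⌈·⌉ = 1047
j=6: r + 5k = 1276.921 → ⌈·⌉ = 1277
j=7: r + 6k = 1507.421 → ⌈·⌉ = 1508
j=8: r + 7k = 1737.921 → ⌈·⌉ = 1738
j=9: r + 8k = 1968.421 → ⌈·⌉ = 1969
j=10: r + 9k = 2198.921 → ⌈·⌉ = 2199
j=11: r + 10k = 2429.421 → ⌈·⌉ = 2430
j=12: r + 11k = 2659.921 → ⌈·⌉ = 2660
j=13: r + 12k = 2890.421 → ⌈·⌉ = 2891
j=14: r + 13k = 3120.921 → ⌈·⌉ = 3121

125, 355, 586, 816, 1047, 1277, 1508, 1738, 1969, 2199, 2430, 2660, 2891, 3121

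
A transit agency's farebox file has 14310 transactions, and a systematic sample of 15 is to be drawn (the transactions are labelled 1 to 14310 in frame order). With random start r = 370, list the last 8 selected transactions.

k = N/n = 14310/15 = 954
8th selection = 370 + 7×954 = 7048
9th: 7048 + 954 = 8002
10th: 8002 + 954 = 8956
11th: 8956 + 954 = 9910
12th: 9910 + 954 = 10864
13th: 10864 + 954 = 11818
14th: 11818 + 954 = 12772
15th: 12772 + 954 = 13726

7048, 8002, 8956, 9910, 10864, 11818, 12772, 13726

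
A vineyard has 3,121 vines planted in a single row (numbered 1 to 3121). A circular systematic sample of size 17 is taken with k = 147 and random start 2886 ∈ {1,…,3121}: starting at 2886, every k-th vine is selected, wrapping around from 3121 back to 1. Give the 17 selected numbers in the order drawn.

Selection 1: 2886
Selection 2: 2886 + 147 = 3033
Selection 3: 3033 + 147 = 3180 → 3180 − 3121 = 59
Selection 4: 59 + 147 = 206
Selection 5: 206 + 147 = 353
Selection 6: 353 + 147 = 500
Selection 7: 500 + 147 = 647
Selection 8: 647 + 147 = 794
Selection 9: 794 + 147 = 941
Selection 10: 941 + 147 = 1088
Selection 11: 1088 + 147 = 1235
Selection 12: 1235 + 147 = 1382
Selection 13: 1382 + 147 = 1529
Selection 14: 1529 + 147 = 1676
Selection 15: 1676 + 147 = 1823
Selection 16: 1823 + 147 = 1970
Selection 17: 1970 + 147 = 2117

2886, 3033, 59, 206, 353, 500, 647, 794, 941, 1088, 1235, 1382, 1529, 1676, 1823, 1970, 2117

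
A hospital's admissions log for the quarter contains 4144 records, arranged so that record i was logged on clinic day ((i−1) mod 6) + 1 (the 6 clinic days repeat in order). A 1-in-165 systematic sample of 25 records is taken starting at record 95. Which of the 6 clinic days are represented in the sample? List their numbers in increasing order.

2, 5

Consecutive selections differ by k = 165, so their clinic day numbers differ by 165 mod 6 = 3.
gcd(165, 6) = 3, so the sample visits 6/3 = 2 distinct residues mod 6.
Start 95 is clinic day 5; the clinic days hit are 2, 5.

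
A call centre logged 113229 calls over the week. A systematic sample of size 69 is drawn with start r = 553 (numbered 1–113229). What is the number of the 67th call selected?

108859

k = 113229/69 = 1641
67th selection = r + (67−1)·k = 553 + 66×1641 = 553 + 108306 = 108859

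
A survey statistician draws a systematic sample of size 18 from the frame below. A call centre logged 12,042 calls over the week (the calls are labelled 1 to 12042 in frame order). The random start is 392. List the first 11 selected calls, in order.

k = N/n = 12042/18 = 669
call 1: 392
call 2: 392 + 669 = 1061
call 3: 1061 + 669 = 1730
call 4: 1730 + 669 = 2399
call 5: 2399 + 669 = 3068
call 6: 3068 + 669 = 3737
call 7: 3737 + 669 = 4406
call 8: 4406 + 669 = 5075
call 9: 5075 + 669 = 5744
call 10: 5744 + 669 = 6413
call 11: 6413 + 669 = 7082

392, 1061, 1730, 2399, 3068, 3737, 4406, 5075, 5744, 6413, 7082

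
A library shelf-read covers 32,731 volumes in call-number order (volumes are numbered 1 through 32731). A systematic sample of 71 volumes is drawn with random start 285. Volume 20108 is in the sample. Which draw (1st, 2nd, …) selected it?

k = 32731/71 = 461
position = (20108 − 285)/461 + 1 = 19823/461 + 1 = 43 + 1 = 44

44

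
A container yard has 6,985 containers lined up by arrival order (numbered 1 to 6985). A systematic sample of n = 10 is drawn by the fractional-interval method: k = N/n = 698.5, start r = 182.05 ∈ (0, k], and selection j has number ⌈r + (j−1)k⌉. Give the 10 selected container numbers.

183, 881, 1580, 2278, 2977, 3675, 4374, 5072, 5771, 6469

j=1: r + 0k = 182.05 → ⌈·⌉ = 183
j=2: r + 1k = 880.55 → ⌈·⌉ = 881
j=3: r + 2k = 1579.05 → ⌈·⌉ = 1580
j=4: r + 3k = 2277.55 → ⌈·⌉ = 2278
j=5: r + 4k = 2976.05 → ⌈·⌉ = 2977
j=6: r + 5k = 3674.55 → ⌈·⌉ = 3675
j=7: r + 6k = 4373.05 → ⌈·⌉ = 4374
j=8: r + 7k = 5071.55 → ⌈·⌉ = 5072
j=9: r + 8k = 5770.05 → ⌈·⌉ = 5771
j=10: r + 9k = 6468.55 → ⌈·⌉ = 6469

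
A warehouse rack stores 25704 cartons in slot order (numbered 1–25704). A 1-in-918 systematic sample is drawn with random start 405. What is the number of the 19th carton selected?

16929

k = 918
19th selection = r + (19−1)·k = 405 + 18×918 = 405 + 16524 = 16929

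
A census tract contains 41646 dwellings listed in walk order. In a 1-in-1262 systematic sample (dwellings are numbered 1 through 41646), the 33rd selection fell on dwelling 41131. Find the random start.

k = 1262
r = 41131 − (33−1)×1262 = 41131 − 40384 = 747

747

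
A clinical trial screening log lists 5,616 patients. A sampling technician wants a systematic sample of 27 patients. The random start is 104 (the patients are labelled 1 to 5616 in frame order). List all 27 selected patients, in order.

k = N/n = 5616/27 = 208
patient 1: 104
patient 2: 104 + 208 = 312
patient 3: 312 + 208 = 520
patient 4: 520 + 208 = 728
patient 5: 728 + 208 = 936
patient 6: 936 + 208 = 1144
patient 7: 1144 + 208 = 1352
patient 8: 1352 + 208 = 1560
patient 9: 1560 + 208 = 1768
patient 10: 1768 + 208 = 1976
patient 11: 1976 + 208 = 2184
patient 12: 2184 + 208 = 2392
patient 13: 2392 + 208 = 2600
patient 14: 2600 + 208 = 2808
patient 15: 2808 + 208 = 3016
patient 16: 3016 + 208 = 3224
patient 17: 3224 + 208 = 3432
patient 18: 3432 + 208 = 3640
patient 19: 3640 + 208 = 3848
patient 20: 3848 + 208 = 4056
patient 21: 4056 + 208 = 4264
patient 22: 4264 + 208 = 4472
patient 23: 4472 + 208 = 4680
patient 24: 4680 + 208 = 4888
patient 25: 4888 + 208 = 5096
patient 26: 5096 + 208 = 5304
patient 27: 5304 + 208 = 5512

104, 312, 520, 728, 936, 1144, 1352, 1560, 1768, 1976, 2184, 2392, 2600, 2808, 3016, 3224, 3432, 3640, 3848, 4056, 4264, 4472, 4680, 4888, 5096, 5304, 5512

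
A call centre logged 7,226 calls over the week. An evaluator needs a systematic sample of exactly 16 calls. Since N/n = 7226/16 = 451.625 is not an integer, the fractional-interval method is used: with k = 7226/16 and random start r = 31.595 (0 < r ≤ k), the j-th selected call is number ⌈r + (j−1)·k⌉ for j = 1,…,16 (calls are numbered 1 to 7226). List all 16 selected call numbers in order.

j=1: r + 0k = 31.595 → ⌈·⌉ = 32
j=2: r + 1k = 483.22 → ⌈·⌉ = 484
j=3: r + 2k = 934.845 → ⌈·⌉ = 935
j=4: r + 3k = 1386.47 → ⌈·⌉ = 1387
j=5: r + 4k = 1838.095 → ⌈·⌉ = 1839
j=6: r + 5k = 2289.72 → ⌈·⌉ = 2290
j=7: r + 6k = 2741.345 → ⌈·⌉ = 2742
j=8: r + 7k = 3192.97 → ⌈·⌉ = 3193
j=9: r + 8k = 3644.595 → ⌈·⌉ = 3645
j=10: r + 9k = 4096.22 → ⌈·⌉ = 4097
j=11: r + 10k = 4547.845 → ⌈·⌉ = 4548
j=12: r + 11k = 4999.47 → ⌈·⌉ = 5000
j=13: r + 12k = 5451.095 → ⌈·⌉ = 5452
j=14: r + 13k = 5902.72 → ⌈·⌉ = 5903
j=15: r + 14k = 6354.345 → ⌈·⌉ = 6355
j=16: r + 15k = 6805.97 → ⌈·⌉ = 6806

32, 484, 935, 1387, 1839, 2290, 2742, 3193, 3645, 4097, 4548, 5000, 5452, 5903, 6355, 6806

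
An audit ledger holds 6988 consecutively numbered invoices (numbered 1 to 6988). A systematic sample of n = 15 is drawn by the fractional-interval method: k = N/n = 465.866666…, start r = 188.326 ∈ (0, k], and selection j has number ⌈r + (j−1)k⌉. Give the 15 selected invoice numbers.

189, 655, 1121, 1586, 2052, 2518, 2984, 3450, 3916, 4382, 4847, 5313, 5779, 6245, 6711

j=1: r + 0k = 188.326 → ⌈·⌉ = 189
j=2: r + 1k = 654.192666… → ⌈·⌉ = 655
j=3: r + 2k = 1120.059333… → ⌈·⌉ = 1121
j=4: r + 3k = 1585.926 → ⌈·⌉ = 1586
j=5: r + 4k = 2051.792666… → ⌈·⌉ = 2052
j=6: r + 5k = 2517.659333… → ⌈·⌉ = 2518
j=7: r + 6k = 2983.526 → ⌈·⌉ = 2984
j=8: r + 7k = 3449.392666… → ⌈·⌉ = 3450
j=9: r + 8k = 3915.259333… → ⌈·⌉ = 3916
j=10: r + 9k = 4381.126 → ⌈·⌉ = 4382
j=11: r + 10k = 4846.992666… → ⌈·⌉ = 4847
j=12: r + 11k = 5312.859333… → ⌈·⌉ = 5313
j=13: r + 12k = 5778.726 → ⌈·⌉ = 5779
j=14: r + 13k = 6244.592666… → ⌈·⌉ = 6245
j=15: r + 14k = 6710.459333… → ⌈·⌉ = 6711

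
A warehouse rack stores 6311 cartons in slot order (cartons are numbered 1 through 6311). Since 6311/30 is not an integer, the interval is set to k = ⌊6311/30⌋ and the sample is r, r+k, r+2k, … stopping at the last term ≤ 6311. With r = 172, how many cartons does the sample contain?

30

k = ⌊6311/30⌋ = 210
Achieved size = ⌊(6311 − 172)/210⌋ + 1 = ⌊6139/210⌋ + 1 = 29 + 1 = 30
(last selection: 172 + 29×210 = 6262 ≤ 6311; next would be 6472 > 6311)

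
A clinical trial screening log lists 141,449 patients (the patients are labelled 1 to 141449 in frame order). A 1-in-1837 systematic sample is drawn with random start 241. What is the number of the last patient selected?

139853

k = 1837
77th selection = r + (77−1)·k = 241 + 76×1837 = 241 + 139612 = 139853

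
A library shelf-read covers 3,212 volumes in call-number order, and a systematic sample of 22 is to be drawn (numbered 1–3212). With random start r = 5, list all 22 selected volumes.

5, 151, 297, 443, 589, 735, 881, 1027, 1173, 1319, 1465, 1611, 1757, 1903, 2049, 2195, 2341, 2487, 2633, 2779, 2925, 3071

k = N/n = 3212/22 = 146
volume 1: 5
volume 2: 5 + 146 = 151
volume 3: 151 + 146 = 297
volume 4: 297 + 146 = 443
volume 5: 443 + 146 = 589
volume 6: 589 + 146 = 735
volume 7: 735 + 146 = 881
volume 8: 881 + 146 = 1027
volume 9: 1027 + 146 = 1173
volume 10: 1173 + 146 = 1319
volume 11: 1319 + 146 = 1465
volume 12: 1465 + 146 = 1611
volume 13: 1611 + 146 = 1757
volume 14: 1757 + 146 = 1903
volume 15: 1903 + 146 = 2049
volume 16: 2049 + 146 = 2195
volume 17: 2195 + 146 = 2341
volume 18: 2341 + 146 = 2487
volume 19: 2487 + 146 = 2633
volume 20: 2633 + 146 = 2779
volume 21: 2779 + 146 = 2925
volume 22: 2925 + 146 = 3071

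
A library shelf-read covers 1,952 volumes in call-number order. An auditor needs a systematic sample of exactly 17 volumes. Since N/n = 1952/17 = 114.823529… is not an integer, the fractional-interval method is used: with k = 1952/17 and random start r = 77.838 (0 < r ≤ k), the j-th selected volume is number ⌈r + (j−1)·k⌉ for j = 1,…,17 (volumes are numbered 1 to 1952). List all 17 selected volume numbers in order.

j=1: r + 0k = 77.838 → ⌈·⌉ = 78
j=2: r + 1k = 192.661529… → ⌈·⌉ = 193
j=3: r + 2k = 307.485058… → ⌈·⌉ = 308
j=4: r + 3k = 422.308588… → ⌈·⌉ = 423
j=5: r + 4k = 537.132117… → ⌈·⌉ = 538
j=6: r + 5k = 651.955647… → ⌈·⌉ = 652
j=7: r + 6k = 766.779176… → ⌈·⌉ = 767
j=8: r + 7k = 881.602705… → ⌈·⌉ = 882
j=9: r + 8k = 996.426235… → ⌈·⌉ = 997
j=10: r + 9k = 1111.249764… → ⌈·⌉ = 1112
j=11: r + 10k = 1226.073294… → ⌈·⌉ = 1227
j=12: r + 11k = 1340.896823… → ⌈·⌉ = 1341
j=13: r + 12k = 1455.720352… → ⌈·⌉ = 1456
j=14: r + 13k = 1570.543882… → ⌈·⌉ = 1571
j=15: r + 14k = 1685.367411… → ⌈·⌉ = 1686
j=16: r + 15k = 1800.190941… → ⌈·⌉ = 1801
j=17: r + 16k = 1915.014470… → ⌈·⌉ = 1916

78, 193, 308, 423, 538, 652, 767, 882, 997, 1112, 1227, 1341, 1456, 1571, 1686, 1801, 1916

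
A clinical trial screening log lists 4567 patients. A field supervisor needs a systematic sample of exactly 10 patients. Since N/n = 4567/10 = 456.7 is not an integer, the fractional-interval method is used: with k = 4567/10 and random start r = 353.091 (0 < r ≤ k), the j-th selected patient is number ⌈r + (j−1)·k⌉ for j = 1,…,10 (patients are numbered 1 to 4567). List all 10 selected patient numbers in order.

354, 810, 1267, 1724, 2180, 2637, 3094, 3550, 4007, 4464

j=1: r + 0k = 353.091 → ⌈·⌉ = 354
j=2: r + 1k = 809.791 → ⌈·⌉ = 810
j=3: r + 2k = 1266.491 → ⌈·⌉ = 1267
j=4: r + 3k = 1723.191 → ⌈·⌉ = 1724
j=5: r + 4k = 2179.891 → ⌈·⌉ = 2180
j=6: r + 5k = 2636.591 → ⌈·⌉ = 2637
j=7: r + 6k = 3093.291 → ⌈·⌉ = 3094
j=8: r + 7k = 3549.991 → ⌈·⌉ = 3550
j=9: r + 8k = 4006.691 → ⌈·⌉ = 4007
j=10: r + 9k = 4463.391 → ⌈·⌉ = 4464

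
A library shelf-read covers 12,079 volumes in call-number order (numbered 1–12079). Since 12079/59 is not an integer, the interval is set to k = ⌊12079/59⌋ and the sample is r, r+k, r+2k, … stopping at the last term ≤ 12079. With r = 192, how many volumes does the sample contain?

k = ⌊12079/59⌋ = 204
Achieved size = ⌊(12079 − 192)/204⌋ + 1 = ⌊11887/204⌋ + 1 = 58 + 1 = 59
(last selection: 192 + 58×204 = 12024 ≤ 12079; next would be 12228 > 12079)

59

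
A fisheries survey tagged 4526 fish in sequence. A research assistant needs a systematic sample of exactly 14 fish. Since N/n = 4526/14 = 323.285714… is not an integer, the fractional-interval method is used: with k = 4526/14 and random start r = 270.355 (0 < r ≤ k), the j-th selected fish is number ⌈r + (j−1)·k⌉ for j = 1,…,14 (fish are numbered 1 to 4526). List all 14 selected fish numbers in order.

271, 594, 917, 1241, 1564, 1887, 2211, 2534, 2857, 3180, 3504, 3827, 4150, 4474

j=1: r + 0k = 270.355 → ⌈·⌉ = 271
j=2: r + 1k = 593.640714… → ⌈·⌉ = 594
j=3: r + 2k = 916.926428… → ⌈·⌉ = 917
j=4: r + 3k = 1240.212142… → ⌈·⌉ = 1241
j=5: r + 4k = 1563.497857… → ⌈·⌉ = 1564
j=6: r + 5k = 1886.783571… → ⌈·⌉ = 1887
j=7: r + 6k = 2210.069285… → ⌈·⌉ = 2211
j=8: r + 7k = 2533.355 → ⌈·⌉ = 2534
j=9: r + 8k = 2856.640714… → ⌈·⌉ = 2857
j=10: r + 9k = 3179.926428… → ⌈·⌉ = 3180
j=11: r + 10k = 3503.212142… → ⌈·⌉ = 3504
j=12: r + 11k = 3826.497857… → ⌈·⌉ = 3827
j=13: r + 12k = 4149.783571… → ⌈·⌉ = 4150
j=14: r + 13k = 4473.069285… → ⌈·⌉ = 4474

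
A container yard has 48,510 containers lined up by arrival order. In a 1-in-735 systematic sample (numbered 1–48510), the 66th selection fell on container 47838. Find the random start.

63

k = 735
r = 47838 − (66−1)×735 = 47838 − 47775 = 63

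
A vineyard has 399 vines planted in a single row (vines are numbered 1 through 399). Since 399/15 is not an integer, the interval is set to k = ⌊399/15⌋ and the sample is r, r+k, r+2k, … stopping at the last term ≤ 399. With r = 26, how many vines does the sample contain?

15

k = ⌊399/15⌋ = 26
Achieved size = ⌊(399 − 26)/26⌋ + 1 = ⌊373/26⌋ + 1 = 14 + 1 = 15
(last selection: 26 + 14×26 = 390 ≤ 399; next would be 416 > 399)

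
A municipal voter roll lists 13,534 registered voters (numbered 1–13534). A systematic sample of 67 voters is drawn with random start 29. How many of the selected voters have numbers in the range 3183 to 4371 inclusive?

k = 13534/67 = 202
First selection ≥ 3183: 29 + ⌈(3183−29)/202⌉·202 = 29 + 16×202 = 3261
Last selection ≤ 4371: 29 + ⌊(4371−29)/202⌋·202 = 29 + 21×202 = 4271
Count = 21 − 16 + 1 = 6

6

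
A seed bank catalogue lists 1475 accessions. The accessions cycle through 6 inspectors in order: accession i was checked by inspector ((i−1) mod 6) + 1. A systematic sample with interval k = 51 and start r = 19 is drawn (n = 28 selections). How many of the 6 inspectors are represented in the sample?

Consecutive selections differ by k = 51, so their inspector numbers differ by 51 mod 6 = 3.
gcd(51, 6) = 3, so the sample visits 6/3 = 2 distinct residues mod 6.
Start 19 is inspector 1; the inspectors hit are 1, 4.

2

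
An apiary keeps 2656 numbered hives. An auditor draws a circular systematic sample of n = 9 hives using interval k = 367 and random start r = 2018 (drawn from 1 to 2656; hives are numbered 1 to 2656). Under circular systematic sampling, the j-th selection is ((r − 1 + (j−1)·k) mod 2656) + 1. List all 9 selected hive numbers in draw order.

Selection 1: 2018
Selection 2: 2018 + 367 = 2385
Selection 3: 2385 + 367 = 2752 → 2752 − 2656 = 96
Selection 4: 96 + 367 = 463
Selection 5: 463 + 367 = 830
Selection 6: 830 + 367 = 1197
Selection 7: 1197 + 367 = 1564
Selection 8: 1564 + 367 = 1931
Selection 9: 1931 + 367 = 2298

2018, 2385, 96, 463, 830, 1197, 1564, 1931, 2298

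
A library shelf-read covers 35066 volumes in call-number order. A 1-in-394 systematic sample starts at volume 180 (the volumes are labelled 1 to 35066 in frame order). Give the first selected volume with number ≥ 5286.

5302

k = 394
Steps past start: ⌈(5286 − 180)/394⌉ = ⌈5106/394⌉ = 13
Selected volume: 180 + 13×394 = 5302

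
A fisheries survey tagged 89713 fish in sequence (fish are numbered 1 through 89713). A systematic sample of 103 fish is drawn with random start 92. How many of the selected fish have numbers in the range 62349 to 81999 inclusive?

23

k = 89713/103 = 871
First selection ≥ 62349: 92 + ⌈(62349−92)/871⌉·871 = 92 + 72×871 = 62804
Last selection ≤ 81999: 92 + ⌊(81999−92)/871⌋·871 = 92 + 94×871 = 81966
Count = 94 − 72 + 1 = 23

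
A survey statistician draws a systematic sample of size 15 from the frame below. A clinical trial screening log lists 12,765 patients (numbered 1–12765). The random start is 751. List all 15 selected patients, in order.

751, 1602, 2453, 3304, 4155, 5006, 5857, 6708, 7559, 8410, 9261, 10112, 10963, 11814, 12665

k = N/n = 12765/15 = 851
patient 1: 751
patient 2: 751 + 851 = 1602
patient 3: 1602 + 851 = 2453
patient 4: 2453 + 851 = 3304
patient 5: 3304 + 851 = 4155
patient 6: 4155 + 851 = 5006
patient 7: 5006 + 851 = 5857
patient 8: 5857 + 851 = 6708
patient 9: 6708 + 851 = 7559
patient 10: 7559 + 851 = 8410
patient 11: 8410 + 851 = 9261
patient 12: 9261 + 851 = 10112
patient 13: 10112 + 851 = 10963
patient 14: 10963 + 851 = 11814
patient 15: 11814 + 851 = 12665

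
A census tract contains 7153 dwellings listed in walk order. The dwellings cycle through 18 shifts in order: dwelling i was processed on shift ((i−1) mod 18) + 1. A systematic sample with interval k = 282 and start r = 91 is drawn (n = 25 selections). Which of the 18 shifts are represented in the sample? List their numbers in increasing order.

1, 7, 13

Consecutive selections differ by k = 282, so their shift numbers differ by 282 mod 18 = 12.
gcd(282, 18) = 6, so the sample visits 18/6 = 3 distinct residues mod 18.
Start 91 is shift 1; the shifts hit are 1, 7, 13.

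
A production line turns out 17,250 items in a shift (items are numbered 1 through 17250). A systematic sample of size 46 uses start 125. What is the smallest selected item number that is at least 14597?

14750

k = 17250/46 = 375
Steps past start: ⌈(14597 − 125)/375⌉ = ⌈14472/375⌉ = 39
Selected item: 125 + 39×375 = 14750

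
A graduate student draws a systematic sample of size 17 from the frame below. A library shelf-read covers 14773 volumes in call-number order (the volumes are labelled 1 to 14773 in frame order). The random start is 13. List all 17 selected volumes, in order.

13, 882, 1751, 2620, 3489, 4358, 5227, 6096, 6965, 7834, 8703, 9572, 10441, 11310, 12179, 13048, 13917

k = N/n = 14773/17 = 869
volume 1: 13
volume 2: 13 + 869 = 882
volume 3: 882 + 869 = 1751
volume 4: 1751 + 869 = 2620
volume 5: 2620 + 869 = 3489
volume 6: 3489 + 869 = 4358
volume 7: 4358 + 869 = 5227
volume 8: 5227 + 869 = 6096
volume 9: 6096 + 869 = 6965
volume 10: 6965 + 869 = 7834
volume 11: 7834 + 869 = 8703
volume 12: 8703 + 869 = 9572
volume 13: 9572 + 869 = 10441
volume 14: 10441 + 869 = 11310
volume 15: 11310 + 869 = 12179
volume 16: 12179 + 869 = 13048
volume 17: 13048 + 869 = 13917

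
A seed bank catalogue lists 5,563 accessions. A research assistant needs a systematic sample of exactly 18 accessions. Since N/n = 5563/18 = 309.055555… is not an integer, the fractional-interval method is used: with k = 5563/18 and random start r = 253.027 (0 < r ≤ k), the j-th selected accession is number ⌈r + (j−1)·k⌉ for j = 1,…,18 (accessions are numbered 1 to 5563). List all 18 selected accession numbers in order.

254, 563, 872, 1181, 1490, 1799, 2108, 2417, 2726, 3035, 3344, 3653, 3962, 4271, 4580, 4889, 5198, 5507

j=1: r + 0k = 253.027 → ⌈·⌉ = 254
j=2: r + 1k = 562.082555… → ⌈·⌉ = 563
j=3: r + 2k = 871.138111… → ⌈·⌉ = 872
j=4: r + 3k = 1180.193666… → ⌈·⌉ = 1181
j=5: r + 4k = 1489.249222… → ⌈·⌉ = 1490
j=6: r + 5k = 1798.304777… → ⌈·⌉ = 1799
j=7: r + 6k = 2107.360333… → ⌈·⌉ = 2108
j=8: r + 7k = 2416.415888… → ⌈·⌉ = 2417
j=9: r + 8k = 2725.471444… → ⌈·⌉ = 2726
j=10: r + 9k = 3034.527 → ⌈·⌉ = 3035
j=11: r + 10k = 3343.582555… → ⌈·⌉ = 3344
j=12: r + 11k = 3652.638111… → ⌈·⌉ = 3653
j=13: r + 12k = 3961.693666… → ⌈·⌉ = 3962
j=14: r + 13k = 4270.749222… → ⌈·⌉ = 4271
j=15: r + 14k = 4579.804777… → ⌈·⌉ = 4580
j=16: r + 15k = 4888.860333… → ⌈·⌉ = 4889
j=17: r + 16k = 5197.915888… → ⌈·⌉ = 5198
j=18: r + 17k = 5506.971444… → ⌈·⌉ = 5507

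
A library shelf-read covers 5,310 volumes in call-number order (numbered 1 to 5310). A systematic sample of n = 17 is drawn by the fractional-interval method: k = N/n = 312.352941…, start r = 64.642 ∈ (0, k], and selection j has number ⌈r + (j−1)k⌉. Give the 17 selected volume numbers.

65, 377, 690, 1002, 1315, 1627, 1939, 2252, 2564, 2876, 3189, 3501, 3813, 4126, 4438, 4750, 5063

j=1: r + 0k = 64.642 → ⌈·⌉ = 65
j=2: r + 1k = 376.994941… → ⌈·⌉ = 377
j=3: r + 2k = 689.347882… → ⌈·⌉ = 690
j=4: r + 3k = 1001.700823… → ⌈·⌉ = 1002
j=5: r + 4k = 1314.053764… → ⌈·⌉ = 1315
j=6: r + 5k = 1626.406705… → ⌈·⌉ = 1627
j=7: r + 6k = 1938.759647… → ⌈·⌉ = 1939
j=8: r + 7k = 2251.112588… → ⌈·⌉ = 2252
j=9: r + 8k = 2563.465529… → ⌈·⌉ = 2564
j=10: r + 9k = 2875.818470… → ⌈·⌉ = 2876
j=11: r + 10k = 3188.171411… → ⌈·⌉ = 3189
j=12: r + 11k = 3500.524352… → ⌈·⌉ = 3501
j=13: r + 12k = 3812.877294… → ⌈·⌉ = 3813
j=14: r + 13k = 4125.230235… → ⌈·⌉ = 4126
j=15: r + 14k = 4437.583176… → ⌈·⌉ = 4438
j=16: r + 15k = 4749.936117… → ⌈·⌉ = 4750
j=17: r + 16k = 5062.289058… → ⌈·⌉ = 5063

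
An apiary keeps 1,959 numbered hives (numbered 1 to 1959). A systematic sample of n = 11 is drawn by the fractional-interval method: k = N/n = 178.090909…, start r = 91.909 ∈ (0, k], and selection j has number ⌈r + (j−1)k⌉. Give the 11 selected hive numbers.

j=1: r + 0k = 91.909 → ⌈·⌉ = 92
j=2: r + 1k = 269.999909… → ⌈·⌉ = 270
j=3: r + 2k = 448.090818… → ⌈·⌉ = 449
j=4: r + 3k = 626.181727… → ⌈·⌉ = 627
j=5: r + 4k = 804.272636… → ⌈·⌉ = 805
j=6: r + 5k = 982.363545… → ⌈·⌉ = 983
j=7: r + 6k = 1160.454454… → ⌈·⌉ = 1161
j=8: r + 7k = 1338.545363… → ⌈·⌉ = 1339
j=9: r + 8k = 1516.636272… → ⌈·⌉ = 1517
j=10: r + 9k = 1694.727181… → ⌈·⌉ = 1695
j=11: r + 10k = 1872.818090… → ⌈·⌉ = 1873

92, 270, 449, 627, 805, 983, 1161, 1339, 1517, 1695, 1873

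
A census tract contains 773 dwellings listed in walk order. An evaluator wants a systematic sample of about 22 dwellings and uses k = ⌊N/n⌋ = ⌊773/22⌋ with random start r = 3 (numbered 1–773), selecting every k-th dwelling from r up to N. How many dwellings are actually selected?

23

k = ⌊773/22⌋ = 35
Achieved size = ⌊(773 − 3)/35⌋ + 1 = ⌊770/35⌋ + 1 = 22 + 1 = 23
(last selection: 3 + 22×35 = 773 ≤ 773; next would be 808 > 773)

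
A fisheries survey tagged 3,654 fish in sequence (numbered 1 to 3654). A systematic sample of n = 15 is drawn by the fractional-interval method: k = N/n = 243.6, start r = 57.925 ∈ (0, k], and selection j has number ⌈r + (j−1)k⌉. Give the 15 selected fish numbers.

58, 302, 546, 789, 1033, 1276, 1520, 1764, 2007, 2251, 2494, 2738, 2982, 3225, 3469

j=1: r + 0k = 57.925 → ⌈·⌉ = 58
j=2: r + 1k = 301.525 → ⌈·⌉ = 302
j=3: r + 2k = 545.125 → ⌈·⌉ = 546
j=4: r + 3k = 788.725 → ⌈·⌉ = 789
j=5: r + 4k = 1032.325 → ⌈·⌉ = 1033
j=6: r + 5k = 1275.925 → ⌈·⌉ = 1276
j=7: r + 6k = 1519.525 → ⌈·⌉ = 1520
j=8: r + 7k = 1763.125 → ⌈·⌉ = 1764
j=9: r + 8k = 2006.725 → ⌈·⌉ = 2007
j=10: r + 9k = 2250.325 → ⌈·⌉ = 2251
j=11: r + 10k = 2493.925 → ⌈·⌉ = 2494
j=12: r + 11k = 2737.525 → ⌈·⌉ = 2738
j=13: r + 12k = 2981.125 → ⌈·⌉ = 2982
j=14: r + 13k = 3224.725 → ⌈·⌉ = 3225
j=15: r + 14k = 3468.325 → ⌈·⌉ = 3469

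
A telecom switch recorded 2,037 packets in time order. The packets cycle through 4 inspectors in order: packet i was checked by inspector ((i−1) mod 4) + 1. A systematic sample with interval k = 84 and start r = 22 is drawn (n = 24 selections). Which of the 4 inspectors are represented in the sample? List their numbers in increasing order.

Consecutive selections differ by k = 84, so their inspector numbers differ by 84 mod 4 = 0.
gcd(84, 4) = 4, so the sample visits 4/4 = 1 distinct residues mod 4.
Start 22 is inspector 2; the inspectors hit are 2.

2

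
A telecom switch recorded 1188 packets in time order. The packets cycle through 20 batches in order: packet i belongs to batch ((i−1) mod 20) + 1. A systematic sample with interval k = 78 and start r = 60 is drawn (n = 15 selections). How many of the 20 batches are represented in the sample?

Consecutive selections differ by k = 78, so their batch numbers differ by 78 mod 20 = 18.
gcd(78, 20) = 2, so the sample visits 20/2 = 10 distinct residues mod 20.
Start 60 is batch 20; the batches hit are 2, 4, 6, 8, 10, 12, 14, 16, 18, 20.

10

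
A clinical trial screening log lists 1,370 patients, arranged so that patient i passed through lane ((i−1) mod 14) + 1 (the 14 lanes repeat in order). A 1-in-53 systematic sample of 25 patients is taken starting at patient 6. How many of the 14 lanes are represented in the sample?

14

Consecutive selections differ by k = 53, so their lane numbers differ by 53 mod 14 = 11.
gcd(53, 14) = 1, so the sample visits 14/1 = 14 distinct residues mod 14.
Start 6 is lane 6; the lanes hit are 1, 2, 3, 4, 5, 6, 7, 8, 9, 10, 11, 12, 13, 14.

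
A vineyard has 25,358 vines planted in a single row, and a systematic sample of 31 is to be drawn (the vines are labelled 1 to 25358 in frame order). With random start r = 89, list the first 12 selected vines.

89, 907, 1725, 2543, 3361, 4179, 4997, 5815, 6633, 7451, 8269, 9087

k = N/n = 25358/31 = 818
vine 1: 89
vine 2: 89 + 818 = 907
vine 3: 907 + 818 = 1725
vine 4: 1725 + 818 = 2543
vine 5: 2543 + 818 = 3361
vine 6: 3361 + 818 = 4179
vine 7: 4179 + 818 = 4997
vine 8: 4997 + 818 = 5815
vine 9: 5815 + 818 = 6633
vine 10: 6633 + 818 = 7451
vine 11: 7451 + 818 = 8269
vine 12: 8269 + 818 = 9087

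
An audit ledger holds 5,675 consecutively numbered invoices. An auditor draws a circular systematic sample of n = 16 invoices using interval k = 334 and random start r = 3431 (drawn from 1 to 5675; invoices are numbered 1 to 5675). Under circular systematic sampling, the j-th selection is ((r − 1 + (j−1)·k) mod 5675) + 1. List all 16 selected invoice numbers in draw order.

3431, 3765, 4099, 4433, 4767, 5101, 5435, 94, 428, 762, 1096, 1430, 1764, 2098, 2432, 2766

Selection 1: 3431
Selection 2: 3431 + 334 = 3765
Selection 3: 3765 + 334 = 4099
Selection 4: 4099 + 334 = 4433
Selection 5: 4433 + 334 = 4767
Selection 6: 4767 + 334 = 5101
Selection 7: 5101 + 334 = 5435
Selection 8: 5435 + 334 = 5769 → 5769 − 5675 = 94
Selection 9: 94 + 334 = 428
Selection 10: 428 + 334 = 762
Selection 11: 762 + 334 = 1096
Selection 12: 1096 + 334 = 1430
Selection 13: 1430 + 334 = 1764
Selection 14: 1764 + 334 = 2098
Selection 15: 2098 + 334 = 2432
Selection 16: 2432 + 334 = 2766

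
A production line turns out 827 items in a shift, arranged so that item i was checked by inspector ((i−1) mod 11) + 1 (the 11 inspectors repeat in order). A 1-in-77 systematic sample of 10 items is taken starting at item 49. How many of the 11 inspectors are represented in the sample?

1

Consecutive selections differ by k = 77, so their inspector numbers differ by 77 mod 11 = 0.
gcd(77, 11) = 11, so the sample visits 11/11 = 1 distinct residues mod 11.
Start 49 is inspector 5; the inspectors hit are 5.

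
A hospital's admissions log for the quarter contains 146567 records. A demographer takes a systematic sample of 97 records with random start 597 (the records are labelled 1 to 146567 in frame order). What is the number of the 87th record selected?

k = 146567/97 = 1511
87th selection = r + (87−1)·k = 597 + 86×1511 = 597 + 129946 = 130543

130543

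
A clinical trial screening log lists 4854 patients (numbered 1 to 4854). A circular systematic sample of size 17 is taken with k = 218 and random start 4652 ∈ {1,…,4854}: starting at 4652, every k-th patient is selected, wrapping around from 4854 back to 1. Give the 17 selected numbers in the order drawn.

Selection 1: 4652
Selection 2: 4652 + 218 = 4870 → 4870 − 4854 = 16
Selection 3: 16 + 218 = 234
Selection 4: 234 + 218 = 452
Selection 5: 452 + 218 = 670
Selection 6: 670 + 218 = 888
Selection 7: 888 + 218 = 1106
Selection 8: 1106 + 218 = 1324
Selection 9: 1324 + 218 = 1542
Selection 10: 1542 + 218 = 1760
Selection 11: 1760 + 218 = 1978
Selection 12: 1978 + 218 = 2196
Selection 13: 2196 + 218 = 2414
Selection 14: 2414 + 218 = 2632
Selection 15: 2632 + 218 = 2850
Selection 16: 2850 + 218 = 3068
Selection 17: 3068 + 218 = 3286

4652, 16, 234, 452, 670, 888, 1106, 1324, 1542, 1760, 1978, 2196, 2414, 2632, 2850, 3068, 3286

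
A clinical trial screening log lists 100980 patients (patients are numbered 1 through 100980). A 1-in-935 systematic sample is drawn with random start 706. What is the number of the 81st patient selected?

k = 935
81st selection = r + (81−1)·k = 706 + 80×935 = 706 + 74800 = 75506

75506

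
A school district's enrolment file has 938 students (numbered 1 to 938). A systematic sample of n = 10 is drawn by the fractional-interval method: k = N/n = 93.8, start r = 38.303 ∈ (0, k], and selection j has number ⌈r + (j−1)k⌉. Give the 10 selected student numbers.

39, 133, 226, 320, 414, 508, 602, 695, 789, 883

j=1: r + 0k = 38.303 → ⌈·⌉ = 39
j=2: r + 1k = 132.103 → ⌈·⌉ = 133
j=3: r + 2k = 225.903 → ⌈·⌉ = 226
j=4: r + 3k = 319.703 → ⌈·⌉ = 320
j=5: r + 4k = 413.503 → ⌈·⌉ = 414
j=6: r + 5k = 507.303 → ⌈·⌉ = 508
j=7: r + 6k = 601.103 → ⌈·⌉ = 602
j=8: r + 7k = 694.903 → ⌈·⌉ = 695
j=9: r + 8k = 788.703 → ⌈·⌉ = 789
j=10: r + 9k = 882.503 → ⌈·⌉ = 883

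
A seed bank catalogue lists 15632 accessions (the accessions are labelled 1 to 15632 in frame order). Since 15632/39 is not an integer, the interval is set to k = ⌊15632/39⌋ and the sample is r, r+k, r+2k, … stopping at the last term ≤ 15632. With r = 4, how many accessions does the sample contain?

k = ⌊15632/39⌋ = 400
Achieved size = ⌊(15632 − 4)/400⌋ + 1 = ⌊15628/400⌋ + 1 = 39 + 1 = 40
(last selection: 4 + 39×400 = 15604 ≤ 15632; next would be 16004 > 15632)

40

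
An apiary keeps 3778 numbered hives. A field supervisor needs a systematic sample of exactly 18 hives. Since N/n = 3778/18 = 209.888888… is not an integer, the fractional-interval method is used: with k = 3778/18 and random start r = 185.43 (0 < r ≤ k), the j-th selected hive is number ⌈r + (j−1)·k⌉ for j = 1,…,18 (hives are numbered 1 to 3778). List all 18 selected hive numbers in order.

j=1: r + 0k = 185.43 → ⌈·⌉ = 186
j=2: r + 1k = 395.318888… → ⌈·⌉ = 396
j=3: r + 2k = 605.207777… → ⌈·⌉ = 606
j=4: r + 3k = 815.096666… → ⌈·⌉ = 816
j=5: r + 4k = 1024.985555… → ⌈·⌉ = 1025
j=6: r + 5k = 1234.874444… → ⌈·⌉ = 1235
j=7: r + 6k = 1444.763333… → ⌈·⌉ = 1445
j=8: r + 7k = 1654.652222… → ⌈·⌉ = 1655
j=9: r + 8k = 1864.541111… → ⌈·⌉ = 1865
j=10: r + 9k = 2074.43 → ⌈·⌉ = 2075
j=11: r + 10k = 2284.318888… → ⌈·⌉ = 2285
j=12: r + 11k = 2494.207777… → ⌈·⌉ = 2495
j=13: r + 12k = 2704.096666… → ⌈·⌉ = 2705
j=14: r + 13k = 2913.985555… → ⌈·⌉ = 2914
j=15: r + 14k = 3123.874444… → ⌈·⌉ = 3124
j=16: r + 15k = 3333.763333… → ⌈·⌉ = 3334
j=17: r + 16k = 3543.652222… → ⌈·⌉ = 3544
j=18: r + 17k = 3753.541111… → ⌈·⌉ = 3754

186, 396, 606, 816, 1025, 1235, 1445, 1655, 1865, 2075, 2285, 2495, 2705, 2914, 3124, 3334, 3544, 3754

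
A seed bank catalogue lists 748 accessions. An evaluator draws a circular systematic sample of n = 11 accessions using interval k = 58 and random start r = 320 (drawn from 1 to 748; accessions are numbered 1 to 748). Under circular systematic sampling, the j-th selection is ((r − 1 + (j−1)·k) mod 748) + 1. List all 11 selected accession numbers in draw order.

Selection 1: 320
Selection 2: 320 + 58 = 378
Selection 3: 378 + 58 = 436
Selection 4: 436 + 58 = 494
Selection 5: 494 + 58 = 552
Selection 6: 552 + 58 = 610
Selection 7: 610 + 58 = 668
Selection 8: 668 + 58 = 726
Selection 9: 726 + 58 = 784 → 784 − 748 = 36
Selection 10: 36 + 58 = 94
Selection 11: 94 + 58 = 152

320, 378, 436, 494, 552, 610, 668, 726, 36, 94, 152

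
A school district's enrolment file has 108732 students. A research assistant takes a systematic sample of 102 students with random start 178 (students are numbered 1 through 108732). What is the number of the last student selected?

107844

k = 108732/102 = 1066
102nd selection = r + (102−1)·k = 178 + 101×1066 = 178 + 107666 = 107844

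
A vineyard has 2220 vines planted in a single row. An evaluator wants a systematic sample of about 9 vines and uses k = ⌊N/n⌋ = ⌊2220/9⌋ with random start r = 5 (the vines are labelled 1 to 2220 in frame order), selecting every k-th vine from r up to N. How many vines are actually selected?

k = ⌊2220/9⌋ = 246
Achieved size = ⌊(2220 − 5)/246⌋ + 1 = ⌊2215/246⌋ + 1 = 9 + 1 = 10
(last selection: 5 + 9×246 = 2219 ≤ 2220; next would be 2465 > 2220)

10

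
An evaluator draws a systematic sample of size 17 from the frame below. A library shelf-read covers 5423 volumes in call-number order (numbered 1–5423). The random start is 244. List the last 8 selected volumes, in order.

k = N/n = 5423/17 = 319
10th selection = 244 + 9×319 = 3115
11th: 3115 + 319 = 3434
12th: 3434 + 319 = 3753
13th: 3753 + 319 = 4072
14th: 4072 + 319 = 4391
15th: 4391 + 319 = 4710
16th: 4710 + 319 = 5029
17th: 5029 + 319 = 5348

3115, 3434, 3753, 4072, 4391, 4710, 5029, 5348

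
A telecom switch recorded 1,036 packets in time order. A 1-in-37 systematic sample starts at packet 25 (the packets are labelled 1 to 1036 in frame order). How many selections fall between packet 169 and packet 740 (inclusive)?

16

k = 37
First selection ≥ 169: 25 + ⌈(169−25)/37⌉·37 = 25 + 4×37 = 173
Last selection ≤ 740: 25 + ⌊(740−25)/37⌋·37 = 25 + 19×37 = 728
Count = 19 − 4 + 1 = 16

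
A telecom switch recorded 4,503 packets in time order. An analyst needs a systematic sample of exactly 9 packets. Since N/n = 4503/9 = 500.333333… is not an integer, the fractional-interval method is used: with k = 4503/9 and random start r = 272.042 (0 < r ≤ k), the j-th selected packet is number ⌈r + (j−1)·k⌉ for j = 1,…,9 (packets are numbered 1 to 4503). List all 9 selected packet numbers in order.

j=1: r + 0k = 272.042 → ⌈·⌉ = 273
j=2: r + 1k = 772.375333… → ⌈·⌉ = 773
j=3: r + 2k = 1272.708666… → ⌈·⌉ = 1273
j=4: r + 3k = 1773.042 → ⌈·⌉ = 1774
j=5: r + 4k = 2273.375333… → ⌈·⌉ = 2274
j=6: r + 5k = 2773.708666… → ⌈·⌉ = 2774
j=7: r + 6k = 3274.042 → ⌈·⌉ = 3275
j=8: r + 7k = 3774.375333… → ⌈·⌉ = 3775
j=9: r + 8k = 4274.708666… → ⌈·⌉ = 4275

273, 773, 1273, 1774, 2274, 2774, 3275, 3775, 4275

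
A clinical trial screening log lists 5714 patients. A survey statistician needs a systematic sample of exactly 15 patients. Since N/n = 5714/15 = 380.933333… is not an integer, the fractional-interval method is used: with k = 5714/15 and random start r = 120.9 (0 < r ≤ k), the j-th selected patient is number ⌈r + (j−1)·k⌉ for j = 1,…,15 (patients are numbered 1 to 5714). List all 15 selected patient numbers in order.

121, 502, 883, 1264, 1645, 2026, 2407, 2788, 3169, 3550, 3931, 4312, 4693, 5074, 5454

j=1: r + 0k = 120.9 → ⌈·⌉ = 121
j=2: r + 1k = 501.833333… → ⌈·⌉ = 502
j=3: r + 2k = 882.766666… → ⌈·⌉ = 883
j=4: r + 3k = 1263.7 → ⌈·⌉ = 1264
j=5: r + 4k = 1644.633333… → ⌈·⌉ = 1645
j=6: r + 5k = 2025.566666… → ⌈·⌉ = 2026
j=7: r + 6k = 2406.5 → ⌈·⌉ = 2407
j=8: r + 7k = 2787.433333… → ⌈·⌉ = 2788
j=9: r + 8k = 3168.366666… → ⌈·⌉ = 3169
j=10: r + 9k = 3549.3 → ⌈·⌉ = 3550
j=11: r + 10k = 3930.233333… → ⌈·⌉ = 3931
j=12: r + 11k = 4311.166666… → ⌈·⌉ = 4312
j=13: r + 12k = 4692.1 → ⌈·⌉ = 4693
j=14: r + 13k = 5073.033333… → ⌈·⌉ = 5074
j=15: r + 14k = 5453.966666… → ⌈·⌉ = 5454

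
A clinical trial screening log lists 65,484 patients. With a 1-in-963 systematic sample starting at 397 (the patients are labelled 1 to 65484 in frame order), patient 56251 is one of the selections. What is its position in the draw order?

59

k = 963
position = (56251 − 397)/963 + 1 = 55854/963 + 1 = 58 + 1 = 59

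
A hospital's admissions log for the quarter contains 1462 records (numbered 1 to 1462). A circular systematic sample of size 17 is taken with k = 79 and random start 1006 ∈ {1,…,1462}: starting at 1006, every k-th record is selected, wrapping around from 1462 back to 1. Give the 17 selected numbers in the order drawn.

Selection 1: 1006
Selection 2: 1006 + 79 = 1085
Selection 3: 1085 + 79 = 1164
Selection 4: 1164 + 79 = 1243
Selection 5: 1243 + 79 = 1322
Selection 6: 1322 + 79 = 1401
Selection 7: 1401 + 79 = 1480 → 1480 − 1462 = 18
Selection 8: 18 + 79 = 97
Selection 9: 97 + 79 = 176
Selection 10: 176 + 79 = 255
Selection 11: 255 + 79 = 334
Selection 12: 334 + 79 = 413
Selection 13: 413 + 79 = 492
Selection 14: 492 + 79 = 571
Selection 15: 571 + 79 = 650
Selection 16: 650 + 79 = 729
Selection 17: 729 + 79 = 808

1006, 1085, 1164, 1243, 1322, 1401, 18, 97, 176, 255, 334, 413, 492, 571, 650, 729, 808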